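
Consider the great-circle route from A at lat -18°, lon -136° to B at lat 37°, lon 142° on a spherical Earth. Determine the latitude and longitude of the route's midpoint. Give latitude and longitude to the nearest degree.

Write both endpoints as unit vectors p₁, p₂ with components (cos φ cos λ, cos φ sin λ, sin φ).
The central angle between the endpoints is δ = arccos(p₁·p₂) ≈ 1.651 rad (94.6°).
Interpolate at f = 1/2 with slerp weights a = sin((1−f)δ)/sin δ ≈ 0.737, b = sin(fδ)/sin δ ≈ 0.737.
p = a·p₁ + b·p₂ ≈ (-0.968, -0.125, 0.216); φ = arcsin(p_z) ≈ 12.47°, λ = atan2(p_y, p_x) ≈ -172.67°.

≈ lat 12°, lon -173°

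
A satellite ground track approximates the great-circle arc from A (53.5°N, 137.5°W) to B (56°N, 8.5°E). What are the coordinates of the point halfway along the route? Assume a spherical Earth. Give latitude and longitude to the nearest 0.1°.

≈ (78.3°N, 70.3°W)

The haversine formula gives a central angle δ ≈ 1.169 rad (67.0°) between the endpoints.
Interpolate at f = 1/2 with slerp weights a = sin((1−f)δ)/sin δ ≈ 0.600, b = sin(fδ)/sin δ ≈ 0.600.
p = a·p₁ + b·p₂ ≈ (0.069, -0.191, 0.979); φ = arcsin(p_z) ≈ 78.27°, λ = atan2(p_y, p_x) ≈ -70.27°.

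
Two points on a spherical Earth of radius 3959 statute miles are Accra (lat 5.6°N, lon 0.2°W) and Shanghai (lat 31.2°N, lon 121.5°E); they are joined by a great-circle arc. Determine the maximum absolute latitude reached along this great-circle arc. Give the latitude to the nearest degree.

≈ 38°N

The great circle lies in the plane with unit normal n̂ = (p₁ × p₂)/|p₁ × p₂|.
Here n̂_z ≈ +0.789; the vertex latitude is φ_max = arccos|n̂_z| ≈ 37.9°.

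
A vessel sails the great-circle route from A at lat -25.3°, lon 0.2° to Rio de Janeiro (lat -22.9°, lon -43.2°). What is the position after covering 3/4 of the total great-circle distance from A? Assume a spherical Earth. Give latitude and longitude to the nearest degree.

Write both endpoints as unit vectors p₁, p₂ with components (cos φ cos λ, cos φ sin λ, sin φ).
The central angle between the endpoints is δ = arccos(p₁·p₂) ≈ 0.690 rad (39.5°).
Interpolate at f = 3/4 with slerp weights a = sin((1−f)δ)/sin δ ≈ 0.270, b = sin(fδ)/sin δ ≈ 0.777.
p = a·p₁ + b·p₂ ≈ (0.766, -0.489, -0.418); φ = arcsin(p_z) ≈ -24.69°, λ = atan2(p_y, p_x) ≈ -32.58°.

≈ lat -25°, lon -33°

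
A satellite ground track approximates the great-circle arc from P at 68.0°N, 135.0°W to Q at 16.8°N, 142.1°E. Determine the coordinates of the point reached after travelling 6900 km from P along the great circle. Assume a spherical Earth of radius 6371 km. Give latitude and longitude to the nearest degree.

≈ 26°N, 146°E

Convert each endpoint to a unit vector on the sphere (x = cos φ cos λ, y = cos φ sin λ, z = sin φ).
The central angle between the endpoints is δ = arccos(p₁·p₂) ≈ 1.253 rad (71.8°). The total great-circle distance is δ·R ≈ 1.253 × 6371 ≈ 7984 km, so the target fraction is f = 6900/7984 ≈ 0.864.
Interpolate at f ≈ 0.864 with slerp weights a = sin((1−f)δ)/sin δ ≈ 0.178, b = sin(fδ)/sin δ ≈ 0.930.
p = a·p₁ + b·p₂ ≈ (-0.750, 0.500, 0.434); φ = arcsin(p_z) ≈ 25.72°, λ = atan2(p_y, p_x) ≈ 146.32°.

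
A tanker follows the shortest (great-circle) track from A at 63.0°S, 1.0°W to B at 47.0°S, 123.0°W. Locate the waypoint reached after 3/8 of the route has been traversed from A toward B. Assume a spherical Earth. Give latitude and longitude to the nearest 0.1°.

Write both endpoints as unit vectors p₁, p₂ with components (cos φ cos λ, cos φ sin λ, sin φ).
The central angle between the endpoints is δ = arccos(p₁·p₂) ≈ 1.061 rad (60.8°).
Interpolate at f = 3/8 with slerp weights a = sin((1−f)δ)/sin δ ≈ 0.705, b = sin(fδ)/sin δ ≈ 0.444.
p = a·p₁ + b·p₂ ≈ (0.155, -0.260, -0.953); φ = arcsin(p_z) ≈ -72.40°, λ = atan2(p_y, p_x) ≈ -59.11°.

≈ 72.4°S, 59.1°W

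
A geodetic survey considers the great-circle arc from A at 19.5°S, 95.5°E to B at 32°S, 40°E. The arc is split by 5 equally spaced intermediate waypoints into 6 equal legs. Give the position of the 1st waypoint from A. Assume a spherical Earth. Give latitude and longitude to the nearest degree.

Write both endpoints as unit vectors p₁, p₂ with components (cos φ cos λ, cos φ sin λ, sin φ).
The central angle between the endpoints is δ = arccos(p₁·p₂) ≈ 0.890 rad (51.0°).
Interpolate at f = 1/6 with slerp weights a = sin((1−f)δ)/sin δ ≈ 0.869, b = sin(fδ)/sin δ ≈ 0.190.
p = a·p₁ + b·p₂ ≈ (0.045, 0.919, -0.391); φ = arcsin(p_z) ≈ -23.01°, λ = atan2(p_y, p_x) ≈ 87.20°.

≈ 23°S, 87°E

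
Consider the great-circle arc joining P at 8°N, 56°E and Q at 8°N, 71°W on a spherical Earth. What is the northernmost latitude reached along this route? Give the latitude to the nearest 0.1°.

The great circle lies in the plane with unit normal n̂ = (p₁ × p₂)/|p₁ × p₂|.
Here n̂_z ≈ -0.954; the vertex latitude is φ_max = arccos|n̂_z| ≈ 17.5°.
Check via Clairaut: cos φ_max = |cos φ₁| · sin C = cos(8.0°)·sin(74.4°) ≈ 0.954, again giving ≈ 17.5°.

≈ 17.5°N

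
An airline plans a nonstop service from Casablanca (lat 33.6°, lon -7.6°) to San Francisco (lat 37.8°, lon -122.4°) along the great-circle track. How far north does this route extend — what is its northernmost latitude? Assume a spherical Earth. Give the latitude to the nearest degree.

≈ 53°

The great circle lies in the plane with unit normal n̂ = (p₁ × p₂)/|p₁ × p₂|.
Here n̂_z ≈ -0.599; the vertex latitude is φ_max = arccos|n̂_z| ≈ 53.2°.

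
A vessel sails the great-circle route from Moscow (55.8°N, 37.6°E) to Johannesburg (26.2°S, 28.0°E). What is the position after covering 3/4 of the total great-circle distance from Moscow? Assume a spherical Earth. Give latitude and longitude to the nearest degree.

From cos δ = sin φ₁ sin φ₂ + cos φ₁ cos φ₂ cos Δλ, the central angle is δ ≈ 1.438 rad (82.4°).
Interpolate at f = 3/4 with slerp weights a = sin((1−f)δ)/sin δ ≈ 0.355, b = sin(fδ)/sin δ ≈ 0.889.
p = a·p₁ + b·p₂ ≈ (0.863, 0.496, -0.099); φ = arcsin(p_z) ≈ -5.68°, λ = atan2(p_y, p_x) ≈ 29.92°.

≈ 6°S, 30°E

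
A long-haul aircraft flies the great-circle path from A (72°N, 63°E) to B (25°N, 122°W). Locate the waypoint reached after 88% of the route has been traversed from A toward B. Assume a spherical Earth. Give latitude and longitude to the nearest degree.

≈ (35°N, 122°W)

Convert each endpoint to a unit vector on the sphere (x = cos φ cos λ, y = cos φ sin λ, z = sin φ).
The central angle between the endpoints is δ = arccos(p₁·p₂) ≈ 1.448 rad (82.9°).
Interpolate at f = 0.88 with slerp weights a = sin((1−f)δ)/sin δ ≈ 0.174, b = sin(fδ)/sin δ ≈ 0.964.
p = a·p₁ + b·p₂ ≈ (-0.438, -0.693, 0.573); φ = arcsin(p_z) ≈ 34.95°, λ = atan2(p_y, p_x) ≈ -122.33°.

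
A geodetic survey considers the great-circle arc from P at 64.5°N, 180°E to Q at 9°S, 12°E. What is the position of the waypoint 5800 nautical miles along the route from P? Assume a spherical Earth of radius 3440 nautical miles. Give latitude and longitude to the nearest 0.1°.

Write both endpoints as unit vectors p₁, p₂ with components (cos φ cos λ, cos φ sin λ, sin φ).
The central angle between the endpoints is δ = arccos(p₁·p₂) ≈ 2.162 rad (123.9°). The total great-circle distance is δ·R ≈ 2.162 × 3440 ≈ 7436 nmi, so the target fraction is f = 5800/7436 ≈ 0.780.
Interpolate at f ≈ 0.780 with slerp weights a = sin((1−f)δ)/sin δ ≈ 0.551, b = sin(fδ)/sin δ ≈ 1.196.
p = a·p₁ + b·p₂ ≈ (0.918, 0.246, 0.311); φ = arcsin(p_z) ≈ 18.09°, λ = atan2(p_y, p_x) ≈ 14.98°.

≈ 18.1°N, 15.0°E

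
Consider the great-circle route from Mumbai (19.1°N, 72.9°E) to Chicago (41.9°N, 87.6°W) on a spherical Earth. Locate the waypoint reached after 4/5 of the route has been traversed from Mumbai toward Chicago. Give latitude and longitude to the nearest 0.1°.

Write both endpoints as unit vectors p₁, p₂ with components (cos φ cos λ, cos φ sin λ, sin φ).
The central angle between the endpoints is δ = arccos(p₁·p₂) ≈ 2.031 rad (116.4°).
Interpolate at f = 4/5 with slerp weights a = sin((1−f)δ)/sin δ ≈ 0.441, b = sin(fδ)/sin δ ≈ 1.115.
p = a·p₁ + b·p₂ ≈ (0.157, -0.430, 0.889); φ = arcsin(p_z) ≈ 62.72°, λ = atan2(p_y, p_x) ≈ -69.93°.

≈ 62.7°N, 69.9°W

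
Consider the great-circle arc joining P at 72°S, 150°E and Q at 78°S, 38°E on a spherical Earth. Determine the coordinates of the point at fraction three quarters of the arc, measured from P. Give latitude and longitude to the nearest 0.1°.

The haversine formula gives a central angle δ ≈ 0.437 rad (25.0°) between the endpoints.
Interpolate at f = 3/4 with slerp weights a = sin((1−f)δ)/sin δ ≈ 0.258, b = sin(fδ)/sin δ ≈ 0.761.
p = a·p₁ + b·p₂ ≈ (0.056, 0.137, -0.989); φ = arcsin(p_z) ≈ -81.49°, λ = atan2(p_y, p_x) ≈ 67.91°.

≈ 81.5°S, 67.9°E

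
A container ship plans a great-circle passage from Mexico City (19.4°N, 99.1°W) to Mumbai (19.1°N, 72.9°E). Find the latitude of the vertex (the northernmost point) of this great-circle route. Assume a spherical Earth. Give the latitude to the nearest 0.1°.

≈ 78.7°N

The great circle lies in the plane with unit normal n̂ = (p₁ × p₂)/|p₁ × p₂|.
Here n̂_z ≈ +0.196; the vertex latitude is φ_max = arccos|n̂_z| ≈ 78.7°.
Check via Clairaut: cos φ_max = |cos φ₁| · sin C = cos(19.4°)·sin(12.0°) ≈ 0.196, again giving ≈ 78.7°.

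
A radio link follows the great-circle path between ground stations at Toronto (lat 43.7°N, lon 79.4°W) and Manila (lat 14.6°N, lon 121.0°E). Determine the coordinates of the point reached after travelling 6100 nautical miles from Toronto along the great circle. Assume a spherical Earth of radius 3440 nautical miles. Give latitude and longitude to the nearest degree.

Write both endpoints as unit vectors p₁, p₂ with components (cos φ cos λ, cos φ sin λ, sin φ).
The central angle between the endpoints is δ = arccos(p₁·p₂) ≈ 2.073 rad (118.8°). The total great-circle distance is δ·R ≈ 2.073 × 3440 ≈ 7132 nmi, so the target fraction is f = 6100/7132 ≈ 0.855.
Interpolate at f ≈ 0.855 with slerp weights a = sin((1−f)δ)/sin δ ≈ 0.337, b = sin(fδ)/sin δ ≈ 1.118.
p = a·p₁ + b·p₂ ≈ (-0.512, 0.688, 0.515); φ = arcsin(p_z) ≈ 30.98°, λ = atan2(p_y, p_x) ≈ 126.69°.

≈ lat 31°N, lon 127°E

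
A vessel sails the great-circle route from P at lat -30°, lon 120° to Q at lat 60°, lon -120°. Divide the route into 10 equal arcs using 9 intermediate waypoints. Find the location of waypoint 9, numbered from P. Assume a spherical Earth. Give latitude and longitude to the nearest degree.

≈ lat 60°, lon -146°

Convert each endpoint to a unit vector on the sphere (x = cos φ cos λ, y = cos φ sin λ, z = sin φ).
The central angle between the endpoints is δ = arccos(p₁·p₂) ≈ 2.278 rad (130.5°).
Interpolate at f = 9/10 with slerp weights a = sin((1−f)δ)/sin δ ≈ 0.297, b = sin(fδ)/sin δ ≈ 1.167.
p = a·p₁ + b·p₂ ≈ (-0.420, -0.283, 0.862); φ = arcsin(p_z) ≈ 59.57°, λ = atan2(p_y, p_x) ≈ -146.09°.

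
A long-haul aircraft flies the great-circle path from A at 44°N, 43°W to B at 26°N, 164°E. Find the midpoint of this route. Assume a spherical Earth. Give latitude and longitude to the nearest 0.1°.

Convert each endpoint to a unit vector on the sphere (x = cos φ cos λ, y = cos φ sin λ, z = sin φ).
The central angle between the endpoints is δ = arccos(p₁·p₂) ≈ 1.846 rad (105.8°).
Interpolate at f = 1/2 with slerp weights a = sin((1−f)δ)/sin δ ≈ 0.828, b = sin(fδ)/sin δ ≈ 0.828.
p = a·p₁ + b·p₂ ≈ (-0.280, -0.201, 0.939); φ = arcsin(p_z) ≈ 69.83°, λ = atan2(p_y, p_x) ≈ -144.29°.

≈ 69.8°N, 144.3°W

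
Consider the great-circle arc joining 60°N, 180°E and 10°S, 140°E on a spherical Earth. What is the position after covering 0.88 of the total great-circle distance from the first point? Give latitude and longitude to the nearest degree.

≈ 1°S, 143°E

Convert each endpoint to a unit vector on the sphere (x = cos φ cos λ, y = cos φ sin λ, z = sin φ).
The central angle between the endpoints is δ = arccos(p₁·p₂) ≈ 1.342 rad (76.9°).
Interpolate at f = 0.88 with slerp weights a = sin((1−f)δ)/sin δ ≈ 0.165, b = sin(fδ)/sin δ ≈ 0.950.
p = a·p₁ + b·p₂ ≈ (-0.799, 0.601, -0.022); φ = arcsin(p_z) ≈ -1.28°, λ = atan2(p_y, p_x) ≈ 143.03°.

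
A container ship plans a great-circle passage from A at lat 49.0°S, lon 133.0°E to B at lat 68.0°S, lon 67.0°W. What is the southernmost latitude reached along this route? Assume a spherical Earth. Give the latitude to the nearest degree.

≈ 85°S

The great circle lies in the plane with unit normal n̂ = (p₁ × p₂)/|p₁ × p₂|.
Here n̂_z ≈ +0.095; the vertex latitude is φ_max = arccos|n̂_z| ≈ 84.5°.
Check via Clairaut: cos φ_max = |cos φ₁| · sin C = cos(49.0°)·sin(171.7°) ≈ 0.095, again giving ≈ 84.5°.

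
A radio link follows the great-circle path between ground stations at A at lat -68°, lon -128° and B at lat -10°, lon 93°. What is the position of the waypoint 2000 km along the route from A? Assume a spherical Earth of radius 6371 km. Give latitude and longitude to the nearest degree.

≈ lat -76°, lon 177°

From cos δ = sin φ₁ sin φ₂ + cos φ₁ cos φ₂ cos Δλ, the central angle is δ ≈ 1.688 rad (96.7°). The total great-circle distance is δ·R ≈ 1.688 × 6371 ≈ 10757 km, so the target fraction is f = 2000/10757 ≈ 0.186.
Interpolate at f ≈ 0.186 with slerp weights a = sin((1−f)δ)/sin δ ≈ 0.988, b = sin(fδ)/sin δ ≈ 0.311.
p = a·p₁ + b·p₂ ≈ (-0.244, 0.014, -0.970); φ = arcsin(p_z) ≈ -75.86°, λ = atan2(p_y, p_x) ≈ 176.65°.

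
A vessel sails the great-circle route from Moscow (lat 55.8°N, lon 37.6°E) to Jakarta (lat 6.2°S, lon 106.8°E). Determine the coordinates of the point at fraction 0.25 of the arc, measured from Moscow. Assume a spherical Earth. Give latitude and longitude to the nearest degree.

≈ lat 45°N, lon 66°E

The haversine formula gives a central angle δ ≈ 1.461 rad (83.7°) between the endpoints.
Interpolate at f = 0.25 with slerp weights a = sin((1−f)δ)/sin δ ≈ 0.895, b = sin(fδ)/sin δ ≈ 0.359.
p = a·p₁ + b·p₂ ≈ (0.295, 0.649, 0.701); φ = arcsin(p_z) ≈ 44.53°, λ = atan2(p_y, p_x) ≈ 65.54°.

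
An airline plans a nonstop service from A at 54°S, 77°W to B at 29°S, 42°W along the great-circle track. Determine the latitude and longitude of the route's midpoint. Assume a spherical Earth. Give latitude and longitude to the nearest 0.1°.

≈ 42.8°S, 56.0°W

The haversine formula gives a central angle δ ≈ 0.621 rad (35.6°) between the endpoints.
Interpolate at f = 1/2 with slerp weights a = sin((1−f)δ)/sin δ ≈ 0.525, b = sin(fδ)/sin δ ≈ 0.525.
p = a·p₁ + b·p₂ ≈ (0.411, -0.608, -0.679); φ = arcsin(p_z) ≈ -42.80°, λ = atan2(p_y, p_x) ≈ -55.96°.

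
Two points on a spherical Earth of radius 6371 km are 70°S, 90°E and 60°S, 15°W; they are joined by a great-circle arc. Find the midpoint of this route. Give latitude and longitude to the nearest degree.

≈ 74°S, 24°E

Convert each endpoint to a unit vector on the sphere (x = cos φ cos λ, y = cos φ sin λ, z = sin φ).
The central angle between the endpoints is δ = arccos(p₁·p₂) ≈ 0.693 rad (39.7°).
Interpolate at f = 1/2 with slerp weights a = sin((1−f)δ)/sin δ ≈ 0.532, b = sin(fδ)/sin δ ≈ 0.532.
p = a·p₁ + b·p₂ ≈ (0.257, 0.113, -0.960); φ = arcsin(p_z) ≈ -73.71°, λ = atan2(p_y, p_x) ≈ 23.76°.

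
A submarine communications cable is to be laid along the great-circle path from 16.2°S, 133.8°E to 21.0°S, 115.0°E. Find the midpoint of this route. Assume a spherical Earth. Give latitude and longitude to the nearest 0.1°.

From cos δ = sin φ₁ sin φ₂ + cos φ₁ cos φ₂ cos Δλ, the central angle is δ ≈ 0.322 rad (18.4°).
Interpolate at f = 1/2 with slerp weights a = sin((1−f)δ)/sin δ ≈ 0.507, b = sin(fδ)/sin δ ≈ 0.507.
p = a·p₁ + b·p₂ ≈ (-0.537, 0.780, -0.323); φ = arcsin(p_z) ≈ -18.84°, λ = atan2(p_y, p_x) ≈ 124.53°.

≈ 18.8°S, 124.5°E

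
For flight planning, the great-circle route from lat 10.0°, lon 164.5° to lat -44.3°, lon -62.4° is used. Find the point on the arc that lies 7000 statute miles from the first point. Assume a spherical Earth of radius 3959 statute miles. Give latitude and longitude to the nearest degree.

≈ lat -50°, lon -100°

The haversine formula gives a central angle δ ≈ 2.218 rad (127.1°) between the endpoints. The total great-circle distance is δ·R ≈ 2.218 × 3959 ≈ 8781 mi, so the target fraction is f = 7000/8781 ≈ 0.797.
Interpolate at f ≈ 0.797 with slerp weights a = sin((1−f)δ)/sin δ ≈ 0.545, b = sin(fδ)/sin δ ≈ 1.229.
p = a·p₁ + b·p₂ ≈ (-0.110, -0.636, -0.764); φ = arcsin(p_z) ≈ -49.80°, λ = atan2(p_y, p_x) ≈ -99.77°.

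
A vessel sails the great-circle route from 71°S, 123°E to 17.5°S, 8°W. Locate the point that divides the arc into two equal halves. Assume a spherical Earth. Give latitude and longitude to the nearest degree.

≈ 58°S, 10°E

Convert each endpoint to a unit vector on the sphere (x = cos φ cos λ, y = cos φ sin λ, z = sin φ).
The central angle between the endpoints is δ = arccos(p₁·p₂) ≈ 1.490 rad (85.4°).
Interpolate at f = 1/2 with slerp weights a = sin((1−f)δ)/sin δ ≈ 0.680, b = sin(fδ)/sin δ ≈ 0.680.
p = a·p₁ + b·p₂ ≈ (0.522, 0.095, -0.848); φ = arcsin(p_z) ≈ -57.96°, λ = atan2(p_y, p_x) ≈ 10.37°.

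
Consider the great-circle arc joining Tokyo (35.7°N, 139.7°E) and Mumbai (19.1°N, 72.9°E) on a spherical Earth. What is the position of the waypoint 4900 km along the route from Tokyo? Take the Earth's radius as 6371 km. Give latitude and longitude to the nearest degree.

The haversine formula gives a central angle δ ≈ 1.055 rad (60.4°) between the endpoints. The total great-circle distance is δ·R ≈ 1.055 × 6371 ≈ 6721 km, so the target fraction is f = 4900/6721 ≈ 0.729.
Interpolate at f ≈ 0.729 with slerp weights a = sin((1−f)δ)/sin δ ≈ 0.324, b = sin(fδ)/sin δ ≈ 0.800.
p = a·p₁ + b·p₂ ≈ (0.021, 0.892, 0.451); φ = arcsin(p_z) ≈ 26.79°, λ = atan2(p_y, p_x) ≈ 88.63°.

≈ 27°N, 89°E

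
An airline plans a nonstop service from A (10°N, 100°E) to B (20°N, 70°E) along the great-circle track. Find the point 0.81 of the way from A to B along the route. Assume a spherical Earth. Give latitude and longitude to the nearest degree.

≈ (18°N, 76°E)

Write both endpoints as unit vectors p₁, p₂ with components (cos φ cos λ, cos φ sin λ, sin φ).
The central angle between the endpoints is δ = arccos(p₁·p₂) ≈ 0.534 rad (30.6°).
Interpolate at f = 0.81 with slerp weights a = sin((1−f)δ)/sin δ ≈ 0.199, b = sin(fδ)/sin δ ≈ 0.824.
p = a·p₁ + b·p₂ ≈ (0.231, 0.920, 0.316); φ = arcsin(p_z) ≈ 18.44°, λ = atan2(p_y, p_x) ≈ 75.93°.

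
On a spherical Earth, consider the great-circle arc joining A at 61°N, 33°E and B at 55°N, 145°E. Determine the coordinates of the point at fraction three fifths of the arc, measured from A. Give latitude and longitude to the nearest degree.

From cos δ = sin φ₁ sin φ₂ + cos φ₁ cos φ₂ cos Δλ, the central angle is δ ≈ 0.912 rad (52.2°).
Interpolate at f = 3/5 with slerp weights a = sin((1−f)δ)/sin δ ≈ 0.451, b = sin(fδ)/sin δ ≈ 0.658.
p = a·p₁ + b·p₂ ≈ (-0.126, 0.336, 0.934); φ = arcsin(p_z) ≈ 69.00°, λ = atan2(p_y, p_x) ≈ 110.53°.

≈ 69°N, 111°E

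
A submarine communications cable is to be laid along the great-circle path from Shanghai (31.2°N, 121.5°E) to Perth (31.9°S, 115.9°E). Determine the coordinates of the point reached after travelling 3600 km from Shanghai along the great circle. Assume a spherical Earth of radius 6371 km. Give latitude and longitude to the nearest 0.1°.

Convert each endpoint to a unit vector on the sphere (x = cos φ cos λ, y = cos φ sin λ, z = sin φ).
The central angle between the endpoints is δ = arccos(p₁·p₂) ≈ 1.105 rad (63.3°). The total great-circle distance is δ·R ≈ 1.105 × 6371 ≈ 7041 km, so the target fraction is f = 3600/7041 ≈ 0.511.
Interpolate at f ≈ 0.511 with slerp weights a = sin((1−f)δ)/sin δ ≈ 0.576, b = sin(fδ)/sin δ ≈ 0.599.
p = a·p₁ + b·p₂ ≈ (-0.479, 0.877, -0.019); φ = arcsin(p_z) ≈ -1.06°, λ = atan2(p_y, p_x) ≈ 118.65°.

≈ 1.1°S, 118.7°E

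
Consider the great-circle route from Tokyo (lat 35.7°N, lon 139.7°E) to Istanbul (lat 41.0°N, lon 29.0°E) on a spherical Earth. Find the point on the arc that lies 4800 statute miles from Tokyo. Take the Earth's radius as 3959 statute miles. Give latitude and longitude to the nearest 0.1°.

Write both endpoints as unit vectors p₁, p₂ with components (cos φ cos λ, cos φ sin λ, sin φ).
The central angle between the endpoints is δ = arccos(p₁·p₂) ≈ 1.404 rad (80.4°). The total great-circle distance is δ·R ≈ 1.404 × 3959 ≈ 5558 mi, so the target fraction is f = 4800/5558 ≈ 0.864.
Interpolate at f ≈ 0.864 with slerp weights a = sin((1−f)δ)/sin δ ≈ 0.193, b = sin(fδ)/sin δ ≈ 0.950.
p = a·p₁ + b·p₂ ≈ (0.507, 0.449, 0.736); φ = arcsin(p_z) ≈ 47.36°, λ = atan2(p_y, p_x) ≈ 41.49°.

≈ lat 47.4°N, lon 41.5°E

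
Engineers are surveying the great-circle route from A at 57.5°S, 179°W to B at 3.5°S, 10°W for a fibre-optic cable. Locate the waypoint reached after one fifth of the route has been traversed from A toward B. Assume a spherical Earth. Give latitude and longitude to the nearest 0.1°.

The haversine formula gives a central angle δ ≈ 2.066 rad (118.4°) between the endpoints.
Interpolate at f = 1/5 with slerp weights a = sin((1−f)δ)/sin δ ≈ 1.133, b = sin(fδ)/sin δ ≈ 0.456.
p = a·p₁ + b·p₂ ≈ (-0.160, -0.090, -0.983); φ = arcsin(p_z) ≈ -79.43°, λ = atan2(p_y, p_x) ≈ -150.72°.

≈ 79.4°S, 150.7°W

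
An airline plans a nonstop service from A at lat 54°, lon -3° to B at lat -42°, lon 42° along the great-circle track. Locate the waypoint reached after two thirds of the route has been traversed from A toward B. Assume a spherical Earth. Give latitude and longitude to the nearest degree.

From cos δ = sin φ₁ sin φ₂ + cos φ₁ cos φ₂ cos Δλ, the central angle is δ ≈ 1.805 rad (103.4°).
Interpolate at f = 2/3 with slerp weights a = sin((1−f)δ)/sin δ ≈ 0.582, b = sin(fδ)/sin δ ≈ 0.960.
p = a·p₁ + b·p₂ ≈ (0.872, 0.459, -0.171); φ = arcsin(p_z) ≈ -9.86°, λ = atan2(p_y, p_x) ≈ 27.79°.

≈ lat -10°, lon 28°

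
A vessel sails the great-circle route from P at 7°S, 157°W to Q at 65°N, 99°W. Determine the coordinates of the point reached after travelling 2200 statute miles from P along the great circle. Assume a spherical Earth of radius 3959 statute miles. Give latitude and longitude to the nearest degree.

Convert each endpoint to a unit vector on the sphere (x = cos φ cos λ, y = cos φ sin λ, z = sin φ).
The central angle between the endpoints is δ = arccos(p₁·p₂) ≈ 1.459 rad (83.6°). The total great-circle distance is δ·R ≈ 1.459 × 3959 ≈ 5775 mi, so the target fraction is f = 2200/5775 ≈ 0.381.
Interpolate at f ≈ 0.381 with slerp weights a = sin((1−f)δ)/sin δ ≈ 0.790, b = sin(fδ)/sin δ ≈ 0.531.
p = a·p₁ + b·p₂ ≈ (-0.757, -0.528, 0.385); φ = arcsin(p_z) ≈ 22.63°, λ = atan2(p_y, p_x) ≈ -145.10°.

≈ 23°N, 145°W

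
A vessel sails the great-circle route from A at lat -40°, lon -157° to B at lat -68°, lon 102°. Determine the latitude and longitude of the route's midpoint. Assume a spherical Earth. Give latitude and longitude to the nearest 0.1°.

≈ lat -63.4°, lon 175.1°

Convert each endpoint to a unit vector on the sphere (x = cos φ cos λ, y = cos φ sin λ, z = sin φ).
The central angle between the endpoints is δ = arccos(p₁·p₂) ≈ 0.999 rad (57.2°).
Interpolate at f = 1/2 with slerp weights a = sin((1−f)δ)/sin δ ≈ 0.570, b = sin(fδ)/sin δ ≈ 0.570.
p = a·p₁ + b·p₂ ≈ (-0.446, 0.038, -0.894); φ = arcsin(p_z) ≈ -63.41°, λ = atan2(p_y, p_x) ≈ 175.10°.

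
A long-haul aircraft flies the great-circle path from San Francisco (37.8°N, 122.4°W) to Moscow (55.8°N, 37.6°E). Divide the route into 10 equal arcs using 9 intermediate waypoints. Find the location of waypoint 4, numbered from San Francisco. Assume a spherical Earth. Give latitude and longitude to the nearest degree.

Write both endpoints as unit vectors p₁, p₂ with components (cos φ cos λ, cos φ sin λ, sin φ).
The central angle between the endpoints is δ = arccos(p₁·p₂) ≈ 1.481 rad (84.9°).
Interpolate at f = 4/10 with slerp weights a = sin((1−f)δ)/sin δ ≈ 0.779, b = sin(fδ)/sin δ ≈ 0.561.
p = a·p₁ + b·p₂ ≈ (-0.080, -0.328, 0.941); φ = arcsin(p_z) ≈ 70.28°, λ = atan2(p_y, p_x) ≈ -103.77°.

≈ 70°N, 104°W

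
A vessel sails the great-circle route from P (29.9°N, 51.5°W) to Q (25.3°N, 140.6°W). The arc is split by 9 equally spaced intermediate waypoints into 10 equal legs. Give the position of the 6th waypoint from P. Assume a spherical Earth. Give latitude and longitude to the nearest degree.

≈ (35°N, 107°W)

From cos δ = sin φ₁ sin φ₂ + cos φ₁ cos φ₂ cos Δλ, the central angle is δ ≈ 1.344 rad (77.0°).
Interpolate at f = 6/10 with slerp weights a = sin((1−f)δ)/sin δ ≈ 0.525, b = sin(fδ)/sin δ ≈ 0.741.
p = a·p₁ + b·p₂ ≈ (-0.234, -0.781, 0.578); φ = arcsin(p_z) ≈ 35.34°, λ = atan2(p_y, p_x) ≈ -106.66°.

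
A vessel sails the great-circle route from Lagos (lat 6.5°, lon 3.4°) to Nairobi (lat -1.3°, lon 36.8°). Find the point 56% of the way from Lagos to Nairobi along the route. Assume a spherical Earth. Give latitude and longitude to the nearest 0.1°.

From cos δ = sin φ₁ sin φ₂ + cos φ₁ cos φ₂ cos Δλ, the central angle is δ ≈ 0.598 rad (34.2°).
Interpolate at f = 0.56 with slerp weights a = sin((1−f)δ)/sin δ ≈ 0.462, b = sin(fδ)/sin δ ≈ 0.584.
p = a·p₁ + b·p₂ ≈ (0.925, 0.377, 0.039); φ = arcsin(p_z) ≈ 2.24°, λ = atan2(p_y, p_x) ≈ 22.15°.

≈ lat 2.2°, lon 22.2°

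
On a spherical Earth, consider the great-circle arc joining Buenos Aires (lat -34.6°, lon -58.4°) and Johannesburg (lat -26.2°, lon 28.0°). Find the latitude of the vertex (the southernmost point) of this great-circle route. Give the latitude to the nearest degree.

≈ -39°

The great circle lies in the plane with unit normal n̂ = (p₁ × p₂)/|p₁ × p₂|.
Here n̂_z ≈ +0.772; the vertex latitude is φ_max = arccos|n̂_z| ≈ 39.5°.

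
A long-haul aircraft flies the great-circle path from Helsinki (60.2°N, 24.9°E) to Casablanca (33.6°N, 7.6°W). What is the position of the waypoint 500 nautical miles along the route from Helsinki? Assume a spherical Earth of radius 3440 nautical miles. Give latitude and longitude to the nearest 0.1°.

≈ 54.6°N, 13.3°E

Write both endpoints as unit vectors p₁, p₂ with components (cos φ cos λ, cos φ sin λ, sin φ).
The central angle between the endpoints is δ = arccos(p₁·p₂) ≈ 0.593 rad (34.0°). The total great-circle distance is δ·R ≈ 0.593 × 3440 ≈ 2040 nmi, so the target fraction is f = 500/2040 ≈ 0.245.
Interpolate at f ≈ 0.245 with slerp weights a = sin((1−f)δ)/sin δ ≈ 0.774, b = sin(fδ)/sin δ ≈ 0.259.
p = a·p₁ + b·p₂ ≈ (0.563, 0.134, 0.816); φ = arcsin(p_z) ≈ 54.64°, λ = atan2(p_y, p_x) ≈ 13.34°.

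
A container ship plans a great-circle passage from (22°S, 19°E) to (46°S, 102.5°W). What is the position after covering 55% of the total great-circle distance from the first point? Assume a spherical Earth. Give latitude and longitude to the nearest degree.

≈ (55°S, 35°W)

Convert each endpoint to a unit vector on the sphere (x = cos φ cos λ, y = cos φ sin λ, z = sin φ).
The central angle between the endpoints is δ = arccos(p₁·p₂) ≈ 1.638 rad (93.8°).
Interpolate at f = 0.55 with slerp weights a = sin((1−f)δ)/sin δ ≈ 0.674, b = sin(fδ)/sin δ ≈ 0.786.
p = a·p₁ + b·p₂ ≈ (0.472, -0.329, -0.817); φ = arcsin(p_z) ≈ -54.83°, λ = atan2(p_y, p_x) ≈ -34.89°.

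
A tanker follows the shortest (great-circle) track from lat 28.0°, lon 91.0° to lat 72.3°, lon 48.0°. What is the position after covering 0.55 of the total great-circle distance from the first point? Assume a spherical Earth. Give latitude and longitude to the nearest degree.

Convert each endpoint to a unit vector on the sphere (x = cos φ cos λ, y = cos φ sin λ, z = sin φ).
The central angle between the endpoints is δ = arccos(p₁·p₂) ≈ 0.872 rad (49.9°).
Interpolate at f = 0.55 with slerp weights a = sin((1−f)δ)/sin δ ≈ 0.499, b = sin(fδ)/sin δ ≈ 0.603.
p = a·p₁ + b·p₂ ≈ (0.115, 0.577, 0.809); φ = arcsin(p_z) ≈ 53.96°, λ = atan2(p_y, p_x) ≈ 78.74°.

≈ lat 54°, lon 79°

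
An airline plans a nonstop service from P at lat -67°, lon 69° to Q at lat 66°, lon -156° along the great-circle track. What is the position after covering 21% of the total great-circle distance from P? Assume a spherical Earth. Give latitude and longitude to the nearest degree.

≈ lat -44°, lon 117°

The haversine formula gives a central angle δ ≈ 2.835 rad (162.4°) between the endpoints.
Interpolate at f = 0.21 with slerp weights a = sin((1−f)δ)/sin δ ≈ 2.598, b = sin(fδ)/sin δ ≈ 1.857.
p = a·p₁ + b·p₂ ≈ (-0.326, 0.641, -0.695); φ = arcsin(p_z) ≈ -44.05°, λ = atan2(p_y, p_x) ≈ 116.98°.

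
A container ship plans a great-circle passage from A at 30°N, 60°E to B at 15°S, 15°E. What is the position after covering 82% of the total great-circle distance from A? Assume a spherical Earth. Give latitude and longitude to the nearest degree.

Convert each endpoint to a unit vector on the sphere (x = cos φ cos λ, y = cos φ sin λ, z = sin φ).
The central angle between the endpoints is δ = arccos(p₁·p₂) ≈ 1.090 rad (62.5°).
Interpolate at f = 0.82 with slerp weights a = sin((1−f)δ)/sin δ ≈ 0.220, b = sin(fδ)/sin δ ≈ 0.879.
p = a·p₁ + b·p₂ ≈ (0.916, 0.385, -0.118); φ = arcsin(p_z) ≈ -6.75°, λ = atan2(p_y, p_x) ≈ 22.79°.

≈ 7°S, 23°E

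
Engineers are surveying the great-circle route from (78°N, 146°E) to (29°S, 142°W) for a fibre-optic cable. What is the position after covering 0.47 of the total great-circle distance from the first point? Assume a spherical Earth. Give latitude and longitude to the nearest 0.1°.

≈ (30.6°N, 154.7°W)

The haversine formula gives a central angle δ ≈ 2.002 rad (114.7°) between the endpoints.
Interpolate at f = 0.47 with slerp weights a = sin((1−f)δ)/sin δ ≈ 0.961, b = sin(fδ)/sin δ ≈ 0.890.
p = a·p₁ + b·p₂ ≈ (-0.779, -0.367, 0.509); φ = arcsin(p_z) ≈ 30.57°, λ = atan2(p_y, p_x) ≈ -154.75°.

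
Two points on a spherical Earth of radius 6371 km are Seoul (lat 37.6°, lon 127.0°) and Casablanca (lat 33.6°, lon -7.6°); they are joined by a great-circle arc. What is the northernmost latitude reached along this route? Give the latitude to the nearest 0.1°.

The great circle lies in the plane with unit normal n̂ = (p₁ × p₂)/|p₁ × p₂|.
Here n̂_z ≈ -0.474; the vertex latitude is φ_max = arccos|n̂_z| ≈ 61.7°.
Check via Clairaut: cos φ_max = |cos φ₁| · sin C = cos(37.6°)·sin(36.7°) ≈ 0.474, again giving ≈ 61.7°.

≈ 61.7°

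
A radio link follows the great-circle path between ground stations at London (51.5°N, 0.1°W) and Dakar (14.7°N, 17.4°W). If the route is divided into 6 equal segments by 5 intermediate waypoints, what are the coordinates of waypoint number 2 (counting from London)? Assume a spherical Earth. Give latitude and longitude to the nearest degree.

≈ (40°N, 8°W)

The haversine formula gives a central angle δ ≈ 0.686 rad (39.3°) between the endpoints.
Interpolate at f = 2/6 with slerp weights a = sin((1−f)δ)/sin δ ≈ 0.697, b = sin(fδ)/sin δ ≈ 0.358.
p = a·p₁ + b·p₂ ≈ (0.764, -0.104, 0.636); φ = arcsin(p_z) ≈ 39.52°, λ = atan2(p_y, p_x) ≈ -7.77°.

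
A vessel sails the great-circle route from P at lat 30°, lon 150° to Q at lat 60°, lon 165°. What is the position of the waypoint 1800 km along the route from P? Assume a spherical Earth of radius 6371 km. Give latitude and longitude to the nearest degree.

From cos δ = sin φ₁ sin φ₂ + cos φ₁ cos φ₂ cos Δλ, the central angle is δ ≈ 0.552 rad (31.6°). The total great-circle distance is δ·R ≈ 0.552 × 6371 ≈ 3519 km, so the target fraction is f = 1800/3519 ≈ 0.511.
Interpolate at f ≈ 0.511 with slerp weights a = sin((1−f)δ)/sin δ ≈ 0.508, b = sin(fδ)/sin δ ≈ 0.531.
p = a·p₁ + b·p₂ ≈ (-0.638, 0.289, 0.714); φ = arcsin(p_z) ≈ 45.57°, λ = atan2(p_y, p_x) ≈ 155.64°.

≈ lat 46°, lon 156°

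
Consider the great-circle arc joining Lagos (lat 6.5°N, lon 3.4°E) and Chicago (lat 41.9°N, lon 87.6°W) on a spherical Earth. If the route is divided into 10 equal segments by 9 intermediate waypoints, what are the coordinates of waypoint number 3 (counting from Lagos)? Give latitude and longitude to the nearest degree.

≈ lat 23°N, lon 17°W

Write both endpoints as unit vectors p₁, p₂ with components (cos φ cos λ, cos φ sin λ, sin φ).
The central angle between the endpoints is δ = arccos(p₁·p₂) ≈ 1.508 rad (86.4°).
Interpolate at f = 3/10 with slerp weights a = sin((1−f)δ)/sin δ ≈ 0.872, b = sin(fδ)/sin δ ≈ 0.438.
p = a·p₁ + b·p₂ ≈ (0.878, -0.274, 0.391); φ = arcsin(p_z) ≈ 23.03°, λ = atan2(p_y, p_x) ≈ -17.34°.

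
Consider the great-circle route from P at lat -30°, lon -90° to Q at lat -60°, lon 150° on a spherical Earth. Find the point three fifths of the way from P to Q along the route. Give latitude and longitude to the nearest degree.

≈ lat -65°, lon -140°

Convert each endpoint to a unit vector on the sphere (x = cos φ cos λ, y = cos φ sin λ, z = sin φ).
The central angle between the endpoints is δ = arccos(p₁·p₂) ≈ 1.353 rad (77.5°).
Interpolate at f = 3/5 with slerp weights a = sin((1−f)δ)/sin δ ≈ 0.528, b = sin(fδ)/sin δ ≈ 0.743.
p = a·p₁ + b·p₂ ≈ (-0.322, -0.271, -0.907); φ = arcsin(p_z) ≈ -65.12°, λ = atan2(p_y, p_x) ≈ -139.88°.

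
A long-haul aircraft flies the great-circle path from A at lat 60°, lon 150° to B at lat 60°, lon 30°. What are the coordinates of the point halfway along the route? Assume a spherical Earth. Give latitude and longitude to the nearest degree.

≈ lat 74°, lon 90°

The haversine formula gives a central angle δ ≈ 0.896 rad (51.3°) between the endpoints.
Interpolate at f = 1/2 with slerp weights a = sin((1−f)δ)/sin δ ≈ 0.555, b = sin(fδ)/sin δ ≈ 0.555.
p = a·p₁ + b·p₂ ≈ (0.000, 0.277, 0.961); φ = arcsin(p_z) ≈ 73.90°, λ = atan2(p_y, p_x) ≈ 90.00°.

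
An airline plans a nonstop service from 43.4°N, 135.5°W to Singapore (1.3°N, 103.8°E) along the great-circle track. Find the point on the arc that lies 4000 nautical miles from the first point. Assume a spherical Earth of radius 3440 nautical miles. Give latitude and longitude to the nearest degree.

≈ 32°N, 137°E

Convert each endpoint to a unit vector on the sphere (x = cos φ cos λ, y = cos φ sin λ, z = sin φ).
The central angle between the endpoints is δ = arccos(p₁·p₂) ≈ 1.934 rad (110.8°). The total great-circle distance is δ·R ≈ 1.934 × 3440 ≈ 6653 nmi, so the target fraction is f = 4000/6653 ≈ 0.601.
Interpolate at f ≈ 0.601 with slerp weights a = sin((1−f)δ)/sin δ ≈ 0.746, b = sin(fδ)/sin δ ≈ 0.982.
p = a·p₁ + b·p₂ ≈ (-0.621, 0.574, 0.535); φ = arcsin(p_z) ≈ 32.32°, λ = atan2(p_y, p_x) ≈ 137.25°.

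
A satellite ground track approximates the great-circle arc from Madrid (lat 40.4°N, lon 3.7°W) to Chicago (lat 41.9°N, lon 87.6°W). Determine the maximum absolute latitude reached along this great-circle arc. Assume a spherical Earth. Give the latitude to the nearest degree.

≈ 50°N

The great circle lies in the plane with unit normal n̂ = (p₁ × p₂)/|p₁ × p₂|.
Here n̂_z ≈ -0.648; the vertex latitude is φ_max = arccos|n̂_z| ≈ 49.6°.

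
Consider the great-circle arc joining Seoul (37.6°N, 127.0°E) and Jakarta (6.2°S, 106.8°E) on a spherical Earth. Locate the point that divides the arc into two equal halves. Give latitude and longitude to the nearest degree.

≈ (16°N, 116°E)

Convert each endpoint to a unit vector on the sphere (x = cos φ cos λ, y = cos φ sin λ, z = sin φ).
The central angle between the endpoints is δ = arccos(p₁·p₂) ≈ 0.832 rad (47.7°).
Interpolate at f = 1/2 with slerp weights a = sin((1−f)δ)/sin δ ≈ 0.547, b = sin(fδ)/sin δ ≈ 0.547.
p = a·p₁ + b·p₂ ≈ (-0.418, 0.866, 0.274); φ = arcsin(p_z) ≈ 15.93°, λ = atan2(p_y, p_x) ≈ 115.75°.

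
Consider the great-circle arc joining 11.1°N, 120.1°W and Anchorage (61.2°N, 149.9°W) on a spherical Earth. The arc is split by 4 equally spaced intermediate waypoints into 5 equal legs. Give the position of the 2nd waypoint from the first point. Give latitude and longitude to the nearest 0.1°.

Write both endpoints as unit vectors p₁, p₂ with components (cos φ cos λ, cos φ sin λ, sin φ).
The central angle between the endpoints is δ = arccos(p₁·p₂) ≈ 0.953 rad (54.6°).
Interpolate at f = 2/5 with slerp weights a = sin((1−f)δ)/sin δ ≈ 0.664, b = sin(fδ)/sin δ ≈ 0.456.
p = a·p₁ + b·p₂ ≈ (-0.517, -0.674, 0.528); φ = arcsin(p_z) ≈ 31.86°, λ = atan2(p_y, p_x) ≈ -127.49°.

≈ 31.9°N, 127.5°W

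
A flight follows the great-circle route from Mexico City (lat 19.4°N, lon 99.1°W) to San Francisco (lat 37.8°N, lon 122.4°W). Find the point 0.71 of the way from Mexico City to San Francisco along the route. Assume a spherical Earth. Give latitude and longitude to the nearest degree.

≈ lat 33°N, lon 115°W

Convert each endpoint to a unit vector on the sphere (x = cos φ cos λ, y = cos φ sin λ, z = sin φ).
The central angle between the endpoints is δ = arccos(p₁·p₂) ≈ 0.478 rad (27.4°).
Interpolate at f = 0.71 with slerp weights a = sin((1−f)δ)/sin δ ≈ 0.300, b = sin(fδ)/sin δ ≈ 0.724.
p = a·p₁ + b·p₂ ≈ (-0.351, -0.763, 0.543); φ = arcsin(p_z) ≈ 32.91°, λ = atan2(p_y, p_x) ≈ -114.73°.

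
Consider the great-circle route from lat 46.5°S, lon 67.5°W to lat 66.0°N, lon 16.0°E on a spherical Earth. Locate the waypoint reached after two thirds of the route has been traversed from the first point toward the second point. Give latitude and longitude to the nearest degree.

Convert each endpoint to a unit vector on the sphere (x = cos φ cos λ, y = cos φ sin λ, z = sin φ).
The central angle between the endpoints is δ = arccos(p₁·p₂) ≈ 2.254 rad (129.1°).
Interpolate at f = 2/3 with slerp weights a = sin((1−f)δ)/sin δ ≈ 0.880, b = sin(fδ)/sin δ ≈ 1.286.
p = a·p₁ + b·p₂ ≈ (0.735, -0.415, 0.537); φ = arcsin(p_z) ≈ 32.46°, λ = atan2(p_y, p_x) ≈ -29.48°.

≈ lat 32°N, lon 29°W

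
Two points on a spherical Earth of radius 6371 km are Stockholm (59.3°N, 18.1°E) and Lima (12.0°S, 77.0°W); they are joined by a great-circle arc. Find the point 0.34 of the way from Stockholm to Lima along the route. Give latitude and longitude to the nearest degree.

≈ 44°N, 35°W

The haversine formula gives a central angle δ ≈ 1.796 rad (102.9°) between the endpoints.
Interpolate at f = 0.34 with slerp weights a = sin((1−f)δ)/sin δ ≈ 0.951, b = sin(fδ)/sin δ ≈ 0.588.
p = a·p₁ + b·p₂ ≈ (0.591, -0.410, 0.695); φ = arcsin(p_z) ≈ 44.03°, λ = atan2(p_y, p_x) ≈ -34.75°.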